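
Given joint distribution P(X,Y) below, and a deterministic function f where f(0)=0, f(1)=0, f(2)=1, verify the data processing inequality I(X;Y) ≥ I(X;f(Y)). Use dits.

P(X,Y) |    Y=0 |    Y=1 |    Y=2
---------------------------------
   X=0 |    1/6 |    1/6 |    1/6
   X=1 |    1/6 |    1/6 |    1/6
I(X;Y) = 0.0000, I(X;f(Y)) = 0.0000, inequality holds: 0.0000 ≥ 0.0000

Data Processing Inequality: For any Markov chain X → Y → Z, we have I(X;Y) ≥ I(X;Z).

Here Z = f(Y) is a deterministic function of Y, forming X → Y → Z.

Original I(X;Y) = 0.0000 dits

After applying f:
P(X,Z) where Z=f(Y):
- P(X,Z=0) = P(X,Y=0) + P(X,Y=1)
- P(X,Z=1) = P(X,Y=2)

I(X;Z) = I(X;f(Y)) = 0.0000 dits

Verification: 0.0000 ≥ 0.0000 ✓

Information cannot be created by processing; the function f can only lose information about X.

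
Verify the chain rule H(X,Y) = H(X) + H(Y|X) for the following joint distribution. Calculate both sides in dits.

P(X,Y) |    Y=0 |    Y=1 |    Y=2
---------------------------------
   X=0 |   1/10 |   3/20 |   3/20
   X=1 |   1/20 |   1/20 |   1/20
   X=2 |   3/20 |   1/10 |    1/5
H(X,Y) = 0.9057, H(X) = 0.4388, H(Y|X) = 0.4669 (all in dits)

Chain rule: H(X,Y) = H(X) + H(Y|X)

Left side — joint entropy directly:
H(X,Y) = -Σ p(x,y) log p(x,y) = 0.9057 dits

Right side — compute H(Y|X) from the conditional distributions:
P(X) = (2/5, 3/20, 9/20), so H(X) = 0.4388 dits
H(Y|X) = Σ_x P(X=x) · H(Y|X=x):
  P(Y|X=0) = (1/4, 3/8, 3/8), H(Y|X=0) = 0.4700, weight P(X=0) = 2/5
  P(Y|X=1) = (1/3, 1/3, 1/3), H(Y|X=1) = 0.4771, weight P(X=1) = 3/20
  P(Y|X=2) = (1/3, 2/9, 4/9), H(Y|X=2) = 0.4607, weight P(X=2) = 9/20
H(Y|X) = 0.4669 dits

H(X) + H(Y|X) = 0.4388 + 0.4669 = 0.9057 dits

Both sides equal 0.9057 dits. ✓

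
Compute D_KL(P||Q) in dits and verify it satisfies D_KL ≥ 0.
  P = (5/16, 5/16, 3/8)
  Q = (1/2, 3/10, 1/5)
0.0441 dits

KL divergence satisfies the Gibbs inequality: D_KL(P||Q) ≥ 0 for all distributions P, Q.

D_KL(P||Q) = Σ p(x) log(p(x)/q(x))
Term by term:
  x=0: 5/16 × log_10[(5/16)/(1/2)] = -0.0638
  x=1: 5/16 × log_10[(5/16)/(3/10)] = 0.0055
  x=2: 3/8 × log_10[(3/8)/(1/5)] = 0.1024
D_KL(P||Q) = 0.0441 dits

D_KL(P||Q) = 0.0441 ≥ 0 ✓

This non-negativity is a fundamental property: relative entropy cannot be negative because it measures how different Q is from P.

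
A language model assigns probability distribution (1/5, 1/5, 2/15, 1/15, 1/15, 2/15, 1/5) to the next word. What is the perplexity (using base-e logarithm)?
6.4498

Perplexity is e^H (or exp(H) for natural log).

First, H = -Σ p log p = 1.8640 nats
Perplexity = e^1.8640 = 6.4498

Interpretation: The model's uncertainty is equivalent to choosing uniformly among 6.4 options.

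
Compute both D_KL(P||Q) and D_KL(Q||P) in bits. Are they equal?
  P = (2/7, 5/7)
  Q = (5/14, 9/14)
D_KL(P||Q) = 0.0166, D_KL(Q||P) = 0.0173

KL divergence is not symmetric: D_KL(P||Q) ≠ D_KL(Q||P) in general.

D_KL(P||Q) = 0.0166 bits
D_KL(Q||P) = 0.0173 bits

No, they are not equal!

This asymmetry is why KL divergence is not a true distance metric.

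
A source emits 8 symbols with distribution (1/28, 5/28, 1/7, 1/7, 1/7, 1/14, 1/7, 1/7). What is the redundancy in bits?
0.1073 bits

Redundancy measures how far a source is from maximum entropy:
R = H_max - H(X)

Maximum entropy for 8 symbols: H_max = log_2(8) = 3.0000 bits
Actual entropy: H(X) = 2.8927 bits
Redundancy: R = 3.0000 - 2.8927 = 0.1073 bits

This redundancy represents potential for compression: the source could be compressed by 0.1073 bits per symbol.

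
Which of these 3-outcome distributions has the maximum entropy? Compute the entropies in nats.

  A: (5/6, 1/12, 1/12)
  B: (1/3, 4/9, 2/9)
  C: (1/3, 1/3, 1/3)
C

For a discrete distribution over n outcomes, entropy is maximized by the uniform distribution.

Computing entropies:
H(A) = 0.5661 nats
H(B) = 1.0609 nats
H(C) = 1.0986 nats

The uniform distribution (where all probabilities equal 1/3) achieves the maximum entropy of log_e(3) = 1.0986 nats.

Distribution C has the highest entropy.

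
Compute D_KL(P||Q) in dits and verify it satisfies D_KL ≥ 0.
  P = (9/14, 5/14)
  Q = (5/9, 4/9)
0.0068 dits

KL divergence satisfies the Gibbs inequality: D_KL(P||Q) ≥ 0 for all distributions P, Q.

D_KL(P||Q) = Σ p(x) log(p(x)/q(x))
Term by term:
  x=0: 9/14 × log_10[(9/14)/(5/9)] = 0.0407
  x=1: 5/14 × log_10[(5/14)/(4/9)] = -0.0339
D_KL(P||Q) = 0.0068 dits

D_KL(P||Q) = 0.0068 ≥ 0 ✓

This non-negativity is a fundamental property: relative entropy cannot be negative because it measures how different Q is from P.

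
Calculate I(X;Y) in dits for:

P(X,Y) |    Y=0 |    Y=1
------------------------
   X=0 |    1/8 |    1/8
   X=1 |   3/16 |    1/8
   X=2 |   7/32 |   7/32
0.0019 dits

Mutual information: I(X;Y) = H(X) + H(Y) - H(X,Y)

Marginals:
P(X) = (1/4, 5/16, 7/16), H(X) = 0.4654 dits
P(Y) = (17/32, 15/32), H(Y) = 0.3002 dits

Joint entropy: H(X,Y) = 0.7637 dits

I(X;Y) = 0.4654 + 0.3002 - 0.7637 = 0.0019 dits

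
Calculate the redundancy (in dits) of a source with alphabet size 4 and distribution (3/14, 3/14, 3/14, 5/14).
0.0123 dits

Redundancy measures how far a source is from maximum entropy:
R = H_max - H(X)

Maximum entropy for 4 symbols: H_max = log_10(4) = 0.6021 dits
Actual entropy: H(X) = 0.5898 dits
Redundancy: R = 0.6021 - 0.5898 = 0.0123 dits

This redundancy represents potential for compression: the source could be compressed by 0.0123 dits per symbol.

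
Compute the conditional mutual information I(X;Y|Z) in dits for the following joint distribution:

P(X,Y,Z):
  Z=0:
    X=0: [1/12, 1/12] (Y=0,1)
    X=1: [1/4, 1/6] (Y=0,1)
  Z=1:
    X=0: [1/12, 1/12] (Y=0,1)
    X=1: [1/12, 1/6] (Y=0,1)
0.0036 dits

Conditional mutual information: I(X;Y|Z) = H(X|Z) + H(Y|Z) - H(X,Y|Z)

H(Z) = 0.2950
H(X,Z) = 0.5683 → H(X|Z) = 0.2734
H(Y,Z) = 0.5898 → H(Y|Z) = 0.2948
H(X,Y,Z) = 0.8596 → H(X,Y|Z) = 0.5646

I(X;Y|Z) = 0.2734 + 0.2948 - 0.5646 = 0.0036 dits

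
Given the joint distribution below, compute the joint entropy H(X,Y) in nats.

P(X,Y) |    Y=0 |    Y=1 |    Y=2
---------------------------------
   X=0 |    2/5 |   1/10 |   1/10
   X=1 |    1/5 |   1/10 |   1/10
1.6094 nats

Joint entropy is H(X,Y) = -Σ_{x,y} p(x,y) log p(x,y).

Summing over all non-zero entries:
H(X,Y) = -[2/5·log_e(2/5) + 1/10·log_e(1/10) + 1/10·log_e(1/10) + 1/5·log_e(1/5) + 1/10·log_e(1/10) + 1/10·log_e(1/10)]
H(X,Y) = 1.6094 nats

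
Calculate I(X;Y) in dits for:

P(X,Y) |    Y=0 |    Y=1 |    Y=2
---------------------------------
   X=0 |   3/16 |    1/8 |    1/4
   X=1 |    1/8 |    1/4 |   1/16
0.0347 dits

Mutual information: I(X;Y) = H(X) + H(Y) - H(X,Y)

Marginals:
P(X) = (9/16, 7/16), H(X) = 0.2976 dits
P(Y) = (5/16, 3/8, 5/16), H(Y) = 0.4755 dits

Joint entropy: H(X,Y) = 0.7384 dits

I(X;Y) = 0.2976 + 0.4755 - 0.7384 = 0.0347 dits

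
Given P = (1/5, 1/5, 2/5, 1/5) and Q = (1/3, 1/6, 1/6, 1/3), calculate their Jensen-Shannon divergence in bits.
0.0611 bits

Jensen-Shannon divergence is:
JSD(P||Q) = 0.5 × D_KL(P||M) + 0.5 × D_KL(Q||M)
where M = 0.5 × (P + Q) is the mixture distribution.

M = 0.5 × (1/5, 1/5, 2/5, 1/5) + 0.5 × (1/3, 1/6, 1/6, 1/3) = (4/15, 0.183333, 0.283333, 4/15)

D_KL(P||M) = 0.0581 bits
D_KL(Q||M) = 0.0641 bits

JSD(P||Q) = 0.5 × 0.0581 + 0.5 × 0.0641 = 0.0611 bits

Unlike KL divergence, JSD is symmetric and bounded: 0 ≤ JSD ≤ log(2).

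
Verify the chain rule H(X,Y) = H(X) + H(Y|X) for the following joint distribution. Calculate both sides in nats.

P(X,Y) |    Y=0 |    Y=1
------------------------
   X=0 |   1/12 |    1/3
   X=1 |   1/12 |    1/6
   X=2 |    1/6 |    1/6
H(X,Y) = 1.6762, H(X) = 1.0776, H(Y|X) = 0.5987 (all in nats)

Chain rule: H(X,Y) = H(X) + H(Y|X)

Left side — joint entropy directly:
H(X,Y) = -Σ p(x,y) log p(x,y) = 1.6762 nats

Right side — compute H(Y|X) from the conditional distributions:
P(X) = (5/12, 1/4, 1/3), so H(X) = 1.0776 nats
H(Y|X) = Σ_x P(X=x) · H(Y|X=x):
  P(Y|X=0) = (1/5, 4/5), H(Y|X=0) = 0.5004, weight P(X=0) = 5/12
  P(Y|X=1) = (1/3, 2/3), H(Y|X=1) = 0.6365, weight P(X=1) = 1/4
  P(Y|X=2) = (1/2, 1/2), H(Y|X=2) = 0.6931, weight P(X=2) = 1/3
H(Y|X) = 0.5987 nats

H(X) + H(Y|X) = 1.0776 + 0.5987 = 1.6762 nats

Both sides equal 1.6762 nats. ✓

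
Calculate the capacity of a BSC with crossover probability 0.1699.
0.3425 bits

For a binary symmetric channel (BSC) with error probability p:
Capacity C = 1 - H(p) bits per symbol

where H(p) = -p log₂(p) - (1-p) log₂(1-p) is the binary entropy function.

H(0.1699) = 0.6575 bits
C = 1 - 0.6575 = 0.3425 bits per symbol

This means we can reliably transmit up to 0.3425 bits of information per channel use.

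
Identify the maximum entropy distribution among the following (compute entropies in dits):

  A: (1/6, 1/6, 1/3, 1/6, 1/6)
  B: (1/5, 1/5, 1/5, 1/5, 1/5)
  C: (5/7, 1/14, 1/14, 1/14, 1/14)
B

For a discrete distribution over n outcomes, entropy is maximized by the uniform distribution.

Computing entropies:
H(A) = 0.6778 dits
H(B) = 0.6990 dits
H(C) = 0.4318 dits

The uniform distribution (where all probabilities equal 1/5) achieves the maximum entropy of log_10(5) = 0.6990 dits.

Distribution B has the highest entropy.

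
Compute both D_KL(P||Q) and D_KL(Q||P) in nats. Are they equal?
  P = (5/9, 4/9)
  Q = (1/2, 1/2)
D_KL(P||Q) = 0.0062, D_KL(Q||P) = 0.0062

KL divergence is not symmetric: D_KL(P||Q) ≠ D_KL(Q||P) in general.

D_KL(P||Q) = 0.0062 nats
D_KL(Q||P) = 0.0062 nats

In this case they happen to be equal (to 4 decimal places).

This asymmetry is why KL divergence is not a true distance metric.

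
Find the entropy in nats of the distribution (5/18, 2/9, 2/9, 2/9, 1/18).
1.5191 nats

Shannon entropy is H(X) = -Σ p(x) log p(x).

For P = (5/18, 2/9, 2/9, 2/9, 1/18):
H = -5/18 × log_e(5/18) -2/9 × log_e(2/9) -2/9 × log_e(2/9) -2/9 × log_e(2/9) -1/18 × log_e(1/18)
H = 1.5191 nats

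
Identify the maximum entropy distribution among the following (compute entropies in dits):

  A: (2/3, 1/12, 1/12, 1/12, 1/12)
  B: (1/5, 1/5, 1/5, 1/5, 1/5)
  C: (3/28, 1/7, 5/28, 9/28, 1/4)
B

For a discrete distribution over n outcomes, entropy is maximized by the uniform distribution.

Computing entropies:
H(A) = 0.4771 dits
H(B) = 0.6990 dits
H(C) = 0.6672 dits

The uniform distribution (where all probabilities equal 1/5) achieves the maximum entropy of log_10(5) = 0.6990 dits.

Distribution B has the highest entropy.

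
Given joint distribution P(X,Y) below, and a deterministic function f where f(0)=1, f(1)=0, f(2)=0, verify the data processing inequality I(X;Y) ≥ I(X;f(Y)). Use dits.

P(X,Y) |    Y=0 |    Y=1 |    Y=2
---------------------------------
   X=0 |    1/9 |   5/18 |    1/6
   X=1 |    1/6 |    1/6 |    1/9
I(X;Y) = 0.0083, I(X;f(Y)) = 0.0082, inequality holds: 0.0083 ≥ 0.0082

Data Processing Inequality: For any Markov chain X → Y → Z, we have I(X;Y) ≥ I(X;Z).

Here Z = f(Y) is a deterministic function of Y, forming X → Y → Z.

Original I(X;Y) = 0.0083 dits

After applying f:
P(X,Z) where Z=f(Y):
- P(X,Z=0) = P(X,Y=1) + P(X,Y=2)
- P(X,Z=1) = P(X,Y=0)

I(X;Z) = I(X;f(Y)) = 0.0082 dits

Verification: 0.0083 ≥ 0.0082 ✓

Information cannot be created by processing; the function f can only lose information about X.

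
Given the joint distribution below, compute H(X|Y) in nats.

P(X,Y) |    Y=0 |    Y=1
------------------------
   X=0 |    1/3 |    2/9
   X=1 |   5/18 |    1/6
0.6866 nats

Using the chain rule: H(X|Y) = H(X,Y) - H(Y)

First, compute H(X,Y) = 1.3549 nats

Marginal P(Y) = (11/18, 7/18)
H(Y) = 0.6682 nats

H(X|Y) = H(X,Y) - H(Y) = 1.3549 - 0.6682 = 0.6866 nats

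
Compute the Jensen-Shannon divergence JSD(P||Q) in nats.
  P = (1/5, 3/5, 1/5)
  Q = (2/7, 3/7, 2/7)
0.0148 nats

Jensen-Shannon divergence is:
JSD(P||Q) = 0.5 × D_KL(P||M) + 0.5 × D_KL(Q||M)
where M = 0.5 × (P + Q) is the mixture distribution.

M = 0.5 × (1/5, 3/5, 1/5) + 0.5 × (2/7, 3/7, 2/7) = (0.242857, 18/35, 0.242857)

D_KL(P||M) = 0.0148 nats
D_KL(Q||M) = 0.0147 nats

JSD(P||Q) = 0.5 × 0.0148 + 0.5 × 0.0147 = 0.0148 nats

Unlike KL divergence, JSD is symmetric and bounded: 0 ≤ JSD ≤ log(2).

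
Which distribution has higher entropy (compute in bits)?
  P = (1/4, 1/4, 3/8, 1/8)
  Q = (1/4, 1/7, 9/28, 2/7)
Q

Computing entropies in bits:
H(P) = 1.9056
H(Q) = 1.9438

Distribution Q has higher entropy.

Intuition: The distribution closer to uniform (more spread out) has higher entropy.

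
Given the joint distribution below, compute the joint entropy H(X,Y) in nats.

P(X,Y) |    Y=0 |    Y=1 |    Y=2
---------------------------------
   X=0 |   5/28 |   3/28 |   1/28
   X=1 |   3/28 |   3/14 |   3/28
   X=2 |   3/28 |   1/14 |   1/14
2.0910 nats

Joint entropy is H(X,Y) = -Σ_{x,y} p(x,y) log p(x,y).

Summing over all non-zero entries:
H(X,Y) = -[5/28·log_e(5/28) + 3/28·log_e(3/28) + 1/28·log_e(1/28) + 3/28·log_e(3/28) + 3/14·log_e(3/14) + 3/28·log_e(3/28) + 3/28·log_e(3/28) + 1/14·log_e(1/14) + 1/14·log_e(1/14)]
H(X,Y) = 2.0910 nats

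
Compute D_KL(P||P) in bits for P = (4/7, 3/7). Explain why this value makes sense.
0.0000 bits

KL divergence satisfies the Gibbs inequality: D_KL(P||Q) ≥ 0 for all distributions P, Q.

D_KL(P||Q) = Σ p(x) log(p(x)/q(x))
Each term is p(x) × log_2(p(x)/p(x)) = p(x) × log_2(1) = 0, so the sum is 0.
D_KL(P||Q) = 0.0000 bits

When P = Q, the KL divergence is exactly 0, as there is no 'divergence' between identical distributions.

This non-negativity is a fundamental property: relative entropy cannot be negative because it measures how different Q is from P.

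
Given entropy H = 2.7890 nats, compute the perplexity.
16.2647

Perplexity is e^H (or exp(H) for natural log).

H = 2.7890 nats
Perplexity = e^2.7890 = 16.2647

Interpretation: The model's uncertainty is equivalent to choosing uniformly among 16.3 options.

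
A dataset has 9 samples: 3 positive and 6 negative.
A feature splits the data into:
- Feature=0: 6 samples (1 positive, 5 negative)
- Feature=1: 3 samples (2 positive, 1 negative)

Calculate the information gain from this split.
0.1788 bits

Information Gain = H(Y) - H(Y|Feature)

Before split:
P(positive) = 3/9 = 0.3333
H(Y) = 0.9183 bits

After split:
Feature=0: H = 0.6500 bits (weight = 6/9)
Feature=1: H = 0.9183 bits (weight = 3/9)
H(Y|Feature) = (6/9)×0.6500 + (3/9)×0.9183 = 0.7394 bits

Information Gain = 0.9183 - 0.7394 = 0.1788 bits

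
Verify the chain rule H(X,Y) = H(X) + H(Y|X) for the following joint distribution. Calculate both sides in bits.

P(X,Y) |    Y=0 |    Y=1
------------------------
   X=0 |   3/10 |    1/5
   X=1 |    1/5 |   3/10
H(X,Y) = 1.9710, H(X) = 1.0000, H(Y|X) = 0.9710 (all in bits)

Chain rule: H(X,Y) = H(X) + H(Y|X)

Left side — joint entropy directly:
H(X,Y) = -Σ p(x,y) log p(x,y) = 1.9710 bits

Right side — compute H(Y|X) from the conditional distributions:
P(X) = (1/2, 1/2), so H(X) = 1.0000 bits
H(Y|X) = Σ_x P(X=x) · H(Y|X=x):
  P(Y|X=0) = (3/5, 2/5), H(Y|X=0) = 0.9710, weight P(X=0) = 1/2
  P(Y|X=1) = (2/5, 3/5), H(Y|X=1) = 0.9710, weight P(X=1) = 1/2
H(Y|X) = 0.9710 bits

H(X) + H(Y|X) = 1.0000 + 0.9710 = 1.9710 bits

Both sides equal 1.9710 bits. ✓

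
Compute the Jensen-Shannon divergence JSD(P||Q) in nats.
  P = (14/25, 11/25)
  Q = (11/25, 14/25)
0.0072 nats

Jensen-Shannon divergence is:
JSD(P||Q) = 0.5 × D_KL(P||M) + 0.5 × D_KL(Q||M)
where M = 0.5 × (P + Q) is the mixture distribution.

M = 0.5 × (14/25, 11/25) + 0.5 × (11/25, 14/25) = (1/2, 1/2)

D_KL(P||M) = 0.0072 nats
D_KL(Q||M) = 0.0072 nats

JSD(P||Q) = 0.5 × 0.0072 + 0.5 × 0.0072 = 0.0072 nats

Unlike KL divergence, JSD is symmetric and bounded: 0 ≤ JSD ≤ log(2).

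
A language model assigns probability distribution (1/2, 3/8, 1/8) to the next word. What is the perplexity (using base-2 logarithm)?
2.6494

Perplexity is 2^H (or exp(H) for natural log).

First, H = -Σ p log p = 1.4056 bits
Perplexity = 2^1.4056 = 2.6494

Interpretation: The model's uncertainty is equivalent to choosing uniformly among 2.6 options.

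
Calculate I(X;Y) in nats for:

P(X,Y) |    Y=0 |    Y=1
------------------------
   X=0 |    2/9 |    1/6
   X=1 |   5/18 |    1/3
0.0065 nats

Mutual information: I(X;Y) = H(X) + H(Y) - H(X,Y)

Marginals:
P(X) = (7/18, 11/18), H(X) = 0.6682 nats
P(Y) = (1/2, 1/2), H(Y) = 0.6931 nats

Joint entropy: H(X,Y) = 1.3549 nats

I(X;Y) = 0.6682 + 0.6931 - 1.3549 = 0.0065 nats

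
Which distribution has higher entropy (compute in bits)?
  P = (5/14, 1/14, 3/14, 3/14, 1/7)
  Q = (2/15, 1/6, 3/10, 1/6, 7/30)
Q

Computing entropies in bits:
H(P) = 2.1560
H(Q) = 2.2602

Distribution Q has higher entropy.

Intuition: The distribution closer to uniform (more spread out) has higher entropy.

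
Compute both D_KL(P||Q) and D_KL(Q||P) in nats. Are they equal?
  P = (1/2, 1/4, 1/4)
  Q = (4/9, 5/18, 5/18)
D_KL(P||Q) = 0.0062, D_KL(Q||P) = 0.0062

KL divergence is not symmetric: D_KL(P||Q) ≠ D_KL(Q||P) in general.

D_KL(P||Q) = 0.0062 nats
D_KL(Q||P) = 0.0062 nats

In this case they happen to be equal (to 4 decimal places).

This asymmetry is why KL divergence is not a true distance metric.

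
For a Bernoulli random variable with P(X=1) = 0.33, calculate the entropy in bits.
0.9149 bits

The binary entropy function is:
H(p) = -p log(p) - (1-p) log(1-p)

H(0.33) = -0.33 × log_2(0.33) - 0.67 × log_2(0.67)
H(0.33) = 0.9149 bits

Note: Binary entropy is maximized at p=0.5 (H=1 bit) and minimized at p=0 or p=1 (H=0).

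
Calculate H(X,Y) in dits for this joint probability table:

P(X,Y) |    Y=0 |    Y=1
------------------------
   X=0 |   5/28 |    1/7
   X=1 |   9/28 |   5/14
0.5725 dits

Joint entropy is H(X,Y) = -Σ_{x,y} p(x,y) log p(x,y).

Summing over all non-zero entries:
H(X,Y) = -[5/28·log_10(5/28) + 1/7·log_10(1/7) + 9/28·log_10(9/28) + 5/14·log_10(5/14)]
H(X,Y) = 0.5725 dits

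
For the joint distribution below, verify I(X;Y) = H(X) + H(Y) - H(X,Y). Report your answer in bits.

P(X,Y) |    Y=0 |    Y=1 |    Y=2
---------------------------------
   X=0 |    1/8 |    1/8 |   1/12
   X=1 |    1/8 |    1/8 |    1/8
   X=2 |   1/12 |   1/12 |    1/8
I(X;Y) = 0.0162 bits

Mutual information has multiple equivalent forms:
- I(X;Y) = H(X) - H(X|Y)
- I(X;Y) = H(Y) - H(Y|X)
- I(X;Y) = H(X) + H(Y) - H(X,Y)

Computing all quantities:
H(X) = 1.5774, H(Y) = 1.5850, H(X,Y) = 3.1462
H(X|Y) = 1.5613, H(Y|X) = 1.5688

Verification:
H(X) - H(X|Y) = 1.5774 - 1.5613 = 0.0162
H(Y) - H(Y|X) = 1.5850 - 1.5688 = 0.0162
H(X) + H(Y) - H(X,Y) = 1.5774 + 1.5850 - 3.1462 = 0.0162

All forms give I(X;Y) = 0.0162 bits. ✓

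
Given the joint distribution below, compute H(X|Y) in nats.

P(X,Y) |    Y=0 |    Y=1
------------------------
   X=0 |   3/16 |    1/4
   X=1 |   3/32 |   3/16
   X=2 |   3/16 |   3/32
1.0408 nats

Using the chain rule: H(X|Y) = H(X,Y) - H(Y)

First, compute H(X,Y) = 1.7320 nats

Marginal P(Y) = (15/32, 17/32)
H(Y) = 0.6912 nats

H(X|Y) = H(X,Y) - H(Y) = 1.7320 - 0.6912 = 1.0408 nats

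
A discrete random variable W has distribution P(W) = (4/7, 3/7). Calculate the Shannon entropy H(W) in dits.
0.2966 dits

Shannon entropy is H(X) = -Σ p(x) log p(x).

For P = (4/7, 3/7):
H = -4/7 × log_10(4/7) -3/7 × log_10(3/7)
H = 0.2966 dits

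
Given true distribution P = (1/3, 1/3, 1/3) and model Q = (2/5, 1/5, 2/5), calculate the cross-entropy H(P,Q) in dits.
0.4983 dits

Cross-entropy: H(P,Q) = -Σ p(x) log q(x)

Alternatively: H(P,Q) = H(P) + D_KL(P||Q)
H(P) = 0.4771 dits
D_KL(P||Q) = 0.0212 dits

H(P,Q) = 0.4771 + 0.0212 = 0.4983 dits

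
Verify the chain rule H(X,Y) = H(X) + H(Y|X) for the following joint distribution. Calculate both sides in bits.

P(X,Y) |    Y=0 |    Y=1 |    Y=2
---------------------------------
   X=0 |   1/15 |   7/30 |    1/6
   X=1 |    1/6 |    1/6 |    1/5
H(X,Y) = 2.5072, H(X) = 0.9968, H(Y|X) = 1.5104 (all in bits)

Chain rule: H(X,Y) = H(X) + H(Y|X)

Left side — joint entropy directly:
H(X,Y) = -Σ p(x,y) log p(x,y) = 2.5072 bits

Right side — compute H(Y|X) from the conditional distributions:
P(X) = (7/15, 8/15), so H(X) = 0.9968 bits
H(Y|X) = Σ_x P(X=x) · H(Y|X=x):
  P(Y|X=0) = (1/7, 1/2, 5/14), H(Y|X=0) = 1.4316, weight P(X=0) = 7/15
  P(Y|X=1) = (5/16, 5/16, 3/8), H(Y|X=1) = 1.5794, weight P(X=1) = 8/15
H(Y|X) = 1.5104 bits

H(X) + H(Y|X) = 0.9968 + 1.5104 = 2.5072 bits

Both sides equal 2.5072 bits. ✓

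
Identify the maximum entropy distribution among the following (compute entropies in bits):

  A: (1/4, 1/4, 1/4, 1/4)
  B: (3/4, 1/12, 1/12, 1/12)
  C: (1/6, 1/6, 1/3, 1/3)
A

For a discrete distribution over n outcomes, entropy is maximized by the uniform distribution.

Computing entropies:
H(A) = 2.0000 bits
H(B) = 1.2075 bits
H(C) = 1.9183 bits

The uniform distribution (where all probabilities equal 1/4) achieves the maximum entropy of log_2(4) = 2.0000 bits.

Distribution A has the highest entropy.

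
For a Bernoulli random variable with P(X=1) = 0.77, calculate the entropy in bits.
0.7780 bits

The binary entropy function is:
H(p) = -p log(p) - (1-p) log(1-p)

H(0.77) = -0.77 × log_2(0.77) - 0.23 × log_2(0.23)
H(0.77) = 0.7780 bits

Note: Binary entropy is maximized at p=0.5 (H=1 bit) and minimized at p=0 or p=1 (H=0).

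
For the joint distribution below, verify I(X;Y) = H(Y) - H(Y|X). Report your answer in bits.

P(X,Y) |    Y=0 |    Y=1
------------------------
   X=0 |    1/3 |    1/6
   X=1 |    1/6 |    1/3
I(X;Y) = 0.0817 bits

Mutual information has multiple equivalent forms:
- I(X;Y) = H(X) - H(X|Y)
- I(X;Y) = H(Y) - H(Y|X)
- I(X;Y) = H(X) + H(Y) - H(X,Y)

Computing all quantities:
H(X) = 1.0000, H(Y) = 1.0000, H(X,Y) = 1.9183
H(X|Y) = 0.9183, H(Y|X) = 0.9183

Verification:
H(X) - H(X|Y) = 1.0000 - 0.9183 = 0.0817
H(Y) - H(Y|X) = 1.0000 - 0.9183 = 0.0817
H(X) + H(Y) - H(X,Y) = 1.0000 + 1.0000 - 1.9183 = 0.0817

All forms give I(X;Y) = 0.0817 bits. ✓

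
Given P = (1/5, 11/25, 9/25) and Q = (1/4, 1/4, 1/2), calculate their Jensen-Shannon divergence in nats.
0.0204 nats

Jensen-Shannon divergence is:
JSD(P||Q) = 0.5 × D_KL(P||M) + 0.5 × D_KL(Q||M)
where M = 0.5 × (P + Q) is the mixture distribution.

M = 0.5 × (1/5, 11/25, 9/25) + 0.5 × (1/4, 1/4, 1/2) = (9/40, 0.345, 0.43)

D_KL(P||M) = 0.0195 nats
D_KL(Q||M) = 0.0212 nats

JSD(P||Q) = 0.5 × 0.0195 + 0.5 × 0.0212 = 0.0204 nats

Unlike KL divergence, JSD is symmetric and bounded: 0 ≤ JSD ≤ log(2).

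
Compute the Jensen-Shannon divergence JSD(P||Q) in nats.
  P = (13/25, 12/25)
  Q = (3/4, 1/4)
0.0289 nats

Jensen-Shannon divergence is:
JSD(P||Q) = 0.5 × D_KL(P||M) + 0.5 × D_KL(Q||M)
where M = 0.5 × (P + Q) is the mixture distribution.

M = 0.5 × (13/25, 12/25) + 0.5 × (3/4, 1/4) = (0.635, 0.365)

D_KL(P||M) = 0.0276 nats
D_KL(Q||M) = 0.0302 nats

JSD(P||Q) = 0.5 × 0.0276 + 0.5 × 0.0302 = 0.0289 nats

Unlike KL divergence, JSD is symmetric and bounded: 0 ≤ JSD ≤ log(2).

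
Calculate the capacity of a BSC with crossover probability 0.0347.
0.7826 bits

For a binary symmetric channel (BSC) with error probability p:
Capacity C = 1 - H(p) bits per symbol

where H(p) = -p log₂(p) - (1-p) log₂(1-p) is the binary entropy function.

H(0.0347) = 0.2174 bits
C = 1 - 0.2174 = 0.7826 bits per symbol

This means we can reliably transmit up to 0.7826 bits of information per channel use.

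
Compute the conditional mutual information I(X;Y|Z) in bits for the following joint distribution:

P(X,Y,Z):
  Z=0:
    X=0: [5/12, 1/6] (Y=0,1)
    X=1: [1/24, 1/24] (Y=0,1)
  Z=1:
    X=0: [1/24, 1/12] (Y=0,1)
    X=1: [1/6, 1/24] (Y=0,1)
0.0635 bits

Conditional mutual information: I(X;Y|Z) = H(X|Z) + H(Y|Z) - H(X,Y|Z)

H(Z) = 0.9183
H(X,Z) = 1.5988 → H(X|Z) = 0.6805
H(Y,Z) = 1.8338 → H(Y|Z) = 0.9155
H(X,Y,Z) = 2.4508 → H(X,Y|Z) = 1.5325

I(X;Y|Z) = 0.6805 + 0.9155 - 1.5325 = 0.0635 bits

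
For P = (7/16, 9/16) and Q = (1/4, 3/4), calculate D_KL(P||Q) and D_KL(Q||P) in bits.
D_KL(P||Q) = 0.1198, D_KL(Q||P) = 0.1094

KL divergence is not symmetric: D_KL(P||Q) ≠ D_KL(Q||P) in general.

D_KL(P||Q) = 0.1198 bits
D_KL(Q||P) = 0.1094 bits

No, they are not equal!

This asymmetry is why KL divergence is not a true distance metric.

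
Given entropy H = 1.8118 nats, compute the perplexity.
6.1215

Perplexity is e^H (or exp(H) for natural log).

H = 1.8118 nats
Perplexity = e^1.8118 = 6.1215

Interpretation: The model's uncertainty is equivalent to choosing uniformly among 6.1 options.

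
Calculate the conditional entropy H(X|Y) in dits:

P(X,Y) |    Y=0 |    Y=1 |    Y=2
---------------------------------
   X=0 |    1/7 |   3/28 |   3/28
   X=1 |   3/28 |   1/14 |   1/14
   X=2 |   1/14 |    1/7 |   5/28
0.4559 dits

Using the chain rule: H(X|Y) = H(X,Y) - H(Y)

First, compute H(X,Y) = 0.9325 dits

Marginal P(Y) = (9/28, 9/28, 5/14)
H(Y) = 0.4766 dits

H(X|Y) = H(X,Y) - H(Y) = 0.9325 - 0.4766 = 0.4559 dits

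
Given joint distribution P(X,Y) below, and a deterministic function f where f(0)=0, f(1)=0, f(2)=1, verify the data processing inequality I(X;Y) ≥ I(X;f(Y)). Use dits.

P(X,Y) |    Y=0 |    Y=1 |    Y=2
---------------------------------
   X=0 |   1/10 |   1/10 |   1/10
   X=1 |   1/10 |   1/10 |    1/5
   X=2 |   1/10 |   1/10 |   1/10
I(X;Y) = 0.0060, I(X;f(Y)) = 0.0060, inequality holds: 0.0060 ≥ 0.0060

Data Processing Inequality: For any Markov chain X → Y → Z, we have I(X;Y) ≥ I(X;Z).

Here Z = f(Y) is a deterministic function of Y, forming X → Y → Z.

Original I(X;Y) = 0.0060 dits

After applying f:
P(X,Z) where Z=f(Y):
- P(X,Z=0) = P(X,Y=0) + P(X,Y=1)
- P(X,Z=1) = P(X,Y=2)

I(X;Z) = I(X;f(Y)) = 0.0060 dits

Verification: 0.0060 ≥ 0.0060 ✓

Information cannot be created by processing; the function f can only lose information about X.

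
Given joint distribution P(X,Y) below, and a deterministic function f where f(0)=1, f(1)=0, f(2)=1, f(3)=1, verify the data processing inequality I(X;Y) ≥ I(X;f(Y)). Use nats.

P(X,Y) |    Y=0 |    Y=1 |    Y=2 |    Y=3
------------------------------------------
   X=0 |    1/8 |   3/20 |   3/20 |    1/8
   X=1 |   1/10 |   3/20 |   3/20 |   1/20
I(X;Y) = 0.0130, I(X;f(Y)) = 0.0022, inequality holds: 0.0130 ≥ 0.0022

Data Processing Inequality: For any Markov chain X → Y → Z, we have I(X;Y) ≥ I(X;Z).

Here Z = f(Y) is a deterministic function of Y, forming X → Y → Z.

Original I(X;Y) = 0.0130 nats

After applying f:
P(X,Z) where Z=f(Y):
- P(X,Z=0) = P(X,Y=1)
- P(X,Z=1) = P(X,Y=0) + P(X,Y=2) + P(X,Y=3)

I(X;Z) = I(X;f(Y)) = 0.0022 nats

Verification: 0.0130 ≥ 0.0022 ✓

Information cannot be created by processing; the function f can only lose information about X.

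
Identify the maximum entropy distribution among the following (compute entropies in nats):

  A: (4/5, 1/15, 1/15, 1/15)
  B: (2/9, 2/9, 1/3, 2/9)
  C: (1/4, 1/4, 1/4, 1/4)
C

For a discrete distribution over n outcomes, entropy is maximized by the uniform distribution.

Computing entropies:
H(A) = 0.7201 nats
H(B) = 1.3689 nats
H(C) = 1.3863 nats

The uniform distribution (where all probabilities equal 1/4) achieves the maximum entropy of log_e(4) = 1.3863 nats.

Distribution C has the highest entropy.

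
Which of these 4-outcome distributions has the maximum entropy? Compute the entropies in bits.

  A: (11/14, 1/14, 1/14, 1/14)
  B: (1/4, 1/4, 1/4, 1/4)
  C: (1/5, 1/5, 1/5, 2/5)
B

For a discrete distribution over n outcomes, entropy is maximized by the uniform distribution.

Computing entropies:
H(A) = 1.0892 bits
H(B) = 2.0000 bits
H(C) = 1.9219 bits

The uniform distribution (where all probabilities equal 1/4) achieves the maximum entropy of log_2(4) = 2.0000 bits.

Distribution B has the highest entropy.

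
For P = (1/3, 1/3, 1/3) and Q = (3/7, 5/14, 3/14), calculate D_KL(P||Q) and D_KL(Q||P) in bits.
D_KL(P||Q) = 0.0584, D_KL(Q||P) = 0.0543

KL divergence is not symmetric: D_KL(P||Q) ≠ D_KL(Q||P) in general.

D_KL(P||Q) = 0.0584 bits
D_KL(Q||P) = 0.0543 bits

No, they are not equal!

This asymmetry is why KL divergence is not a true distance metric.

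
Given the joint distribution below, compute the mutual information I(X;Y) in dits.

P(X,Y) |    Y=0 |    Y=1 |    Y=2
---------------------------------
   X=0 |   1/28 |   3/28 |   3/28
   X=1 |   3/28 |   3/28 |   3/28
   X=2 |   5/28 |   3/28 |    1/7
0.0136 dits

Mutual information: I(X;Y) = H(X) + H(Y) - H(X,Y)

Marginals:
P(X) = (1/4, 9/28, 3/7), H(X) = 0.4667 dits
P(Y) = (9/28, 9/28, 5/14), H(Y) = 0.4766 dits

Joint entropy: H(X,Y) = 0.9296 dits

I(X;Y) = 0.4667 + 0.4766 - 0.9296 = 0.0136 dits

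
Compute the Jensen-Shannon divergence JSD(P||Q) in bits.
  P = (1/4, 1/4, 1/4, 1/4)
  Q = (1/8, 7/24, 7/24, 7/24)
0.0188 bits

Jensen-Shannon divergence is:
JSD(P||Q) = 0.5 × D_KL(P||M) + 0.5 × D_KL(Q||M)
where M = 0.5 × (P + Q) is the mixture distribution.

M = 0.5 × (1/4, 1/4, 1/4, 1/4) + 0.5 × (1/8, 7/24, 7/24, 7/24) = (3/16, 0.270833, 0.270833, 0.270833)

D_KL(P||M) = 0.0172 bits
D_KL(Q||M) = 0.0204 bits

JSD(P||Q) = 0.5 × 0.0172 + 0.5 × 0.0204 = 0.0188 bits

Unlike KL divergence, JSD is symmetric and bounded: 0 ≤ JSD ≤ log(2).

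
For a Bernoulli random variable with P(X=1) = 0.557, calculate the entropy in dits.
0.2982 dits

The binary entropy function is:
H(p) = -p log(p) - (1-p) log(1-p)

H(0.557) = -0.557 × log_10(0.557) - 0.443 × log_10(0.443)
H(0.557) = 0.2982 dits

Note: Binary entropy is maximized at p=0.5 (H=1 bit) and minimized at p=0 or p=1 (H=0).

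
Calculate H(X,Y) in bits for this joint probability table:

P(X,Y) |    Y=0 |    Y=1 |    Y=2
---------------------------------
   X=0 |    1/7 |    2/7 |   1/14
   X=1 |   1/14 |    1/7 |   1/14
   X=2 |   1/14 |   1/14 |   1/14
2.9502 bits

Joint entropy is H(X,Y) = -Σ_{x,y} p(x,y) log p(x,y).

Summing over all non-zero entries:
H(X,Y) = -[1/7·log_2(1/7) + 2/7·log_2(2/7) + 1/14·log_2(1/14) + 1/14·log_2(1/14) + 1/7·log_2(1/7) + 1/14·log_2(1/14) + 1/14·log_2(1/14) + 1/14·log_2(1/14) + 1/14·log_2(1/14)]
H(X,Y) = 2.9502 bits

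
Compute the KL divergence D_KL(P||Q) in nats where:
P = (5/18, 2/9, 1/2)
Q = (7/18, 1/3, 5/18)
0.1103 nats

KL divergence: D_KL(P||Q) = Σ p(x) log(p(x)/q(x))

Computing term by term:
  x=0: 5/18 × log_e[(5/18)/(7/18)] = 5/18 × -0.3365 = -0.0935
  x=1: 2/9 × log_e[(2/9)/(1/3)] = 2/9 × -0.4055 = -0.0901
  x=2: 1/2 × log_e[(1/2)/(5/18)] = 1/2 × 0.5878 = 0.2939

D_KL(P||Q) = 0.1103 nats

Note: KL divergence is always non-negative and equals 0 iff P = Q.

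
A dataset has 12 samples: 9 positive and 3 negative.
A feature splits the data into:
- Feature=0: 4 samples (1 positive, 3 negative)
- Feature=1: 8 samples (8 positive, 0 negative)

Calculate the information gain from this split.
0.5409 bits

Information Gain = H(Y) - H(Y|Feature)

Before split:
P(positive) = 9/12 = 0.7500
H(Y) = 0.8113 bits

After split:
Feature=0: H = 0.8113 bits (weight = 4/12)
Feature=1: H = 0.0000 bits (weight = 8/12)
H(Y|Feature) = (4/12)×0.8113 + (8/12)×0.0000 = 0.2704 bits

Information Gain = 0.8113 - 0.2704 = 0.5409 bits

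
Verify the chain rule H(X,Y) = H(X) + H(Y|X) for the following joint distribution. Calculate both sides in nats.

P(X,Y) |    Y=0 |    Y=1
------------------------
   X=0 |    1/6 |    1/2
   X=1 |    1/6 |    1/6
H(X,Y) = 1.2425, H(X) = 0.6365, H(Y|X) = 0.6059 (all in nats)

Chain rule: H(X,Y) = H(X) + H(Y|X)

Left side — joint entropy directly:
H(X,Y) = -Σ p(x,y) log p(x,y) = 1.2425 nats

Right side — compute H(Y|X) from the conditional distributions:
P(X) = (2/3, 1/3), so H(X) = 0.6365 nats
H(Y|X) = Σ_x P(X=x) · H(Y|X=x):
  P(Y|X=0) = (1/4, 3/4), H(Y|X=0) = 0.5623, weight P(X=0) = 2/3
  P(Y|X=1) = (1/2, 1/2), H(Y|X=1) = 0.6931, weight P(X=1) = 1/3
H(Y|X) = 0.6059 nats

H(X) + H(Y|X) = 0.6365 + 0.6059 = 1.2425 nats

Both sides equal 1.2425 nats. ✓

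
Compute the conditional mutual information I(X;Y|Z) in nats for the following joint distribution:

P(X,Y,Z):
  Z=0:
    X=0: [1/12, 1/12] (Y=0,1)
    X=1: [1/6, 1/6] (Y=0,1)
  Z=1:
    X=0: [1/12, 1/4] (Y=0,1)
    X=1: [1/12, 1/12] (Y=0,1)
0.0153 nats

Conditional mutual information: I(X;Y|Z) = H(X|Z) + H(Y|Z) - H(X,Y|Z)

H(Z) = 0.6931
H(X,Z) = 1.3297 → H(X|Z) = 0.6365
H(Y,Z) = 1.3580 → H(Y|Z) = 0.6648
H(X,Y,Z) = 1.9792 → H(X,Y|Z) = 1.2861

I(X;Y|Z) = 0.6365 + 0.6648 - 1.2861 = 0.0153 nats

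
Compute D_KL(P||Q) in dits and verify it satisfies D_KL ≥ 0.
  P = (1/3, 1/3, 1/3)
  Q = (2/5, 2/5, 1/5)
0.0212 dits

KL divergence satisfies the Gibbs inequality: D_KL(P||Q) ≥ 0 for all distributions P, Q.

D_KL(P||Q) = Σ p(x) log(p(x)/q(x))
Term by term:
  x=0: 1/3 × log_10[(1/3)/(2/5)] = -0.0264
  x=1: 1/3 × log_10[(1/3)/(2/5)] = -0.0264
  x=2: 1/3 × log_10[(1/3)/(1/5)] = 0.0739
D_KL(P||Q) = 0.0212 dits

D_KL(P||Q) = 0.0212 ≥ 0 ✓

This non-negativity is a fundamental property: relative entropy cannot be negative because it measures how different Q is from P.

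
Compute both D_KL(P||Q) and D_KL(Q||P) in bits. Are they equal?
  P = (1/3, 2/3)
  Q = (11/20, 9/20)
D_KL(P||Q) = 0.1372, D_KL(Q||P) = 0.1422

KL divergence is not symmetric: D_KL(P||Q) ≠ D_KL(Q||P) in general.

D_KL(P||Q) = 0.1372 bits
D_KL(Q||P) = 0.1422 bits

No, they are not equal!

This asymmetry is why KL divergence is not a true distance metric.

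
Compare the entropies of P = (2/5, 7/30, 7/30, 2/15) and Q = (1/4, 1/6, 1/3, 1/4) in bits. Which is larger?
Q

Computing entropies in bits:
H(P) = 1.8961
H(Q) = 1.9591

Distribution Q has higher entropy.

Intuition: The distribution closer to uniform (more spread out) has higher entropy.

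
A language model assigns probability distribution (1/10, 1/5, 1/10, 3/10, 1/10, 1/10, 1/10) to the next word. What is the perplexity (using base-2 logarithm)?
6.2612

Perplexity is 2^H (or exp(H) for natural log).

First, H = -Σ p log p = 2.6464 bits
Perplexity = 2^2.6464 = 6.2612

Interpretation: The model's uncertainty is equivalent to choosing uniformly among 6.3 options.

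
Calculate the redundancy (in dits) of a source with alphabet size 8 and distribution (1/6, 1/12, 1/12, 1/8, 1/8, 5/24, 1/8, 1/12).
0.0230 dits

Redundancy measures how far a source is from maximum entropy:
R = H_max - H(X)

Maximum entropy for 8 symbols: H_max = log_10(8) = 0.9031 dits
Actual entropy: H(X) = 0.8801 dits
Redundancy: R = 0.9031 - 0.8801 = 0.0230 dits

This redundancy represents potential for compression: the source could be compressed by 0.0230 dits per symbol.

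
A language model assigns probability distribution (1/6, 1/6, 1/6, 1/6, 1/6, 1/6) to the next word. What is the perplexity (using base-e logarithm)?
6.0000

Perplexity is e^H (or exp(H) for natural log).

First, H = -Σ p log p = 1.7918 nats
Perplexity = e^1.7918 = 6.0000

Interpretation: The model's uncertainty is equivalent to choosing uniformly among 6.0 options.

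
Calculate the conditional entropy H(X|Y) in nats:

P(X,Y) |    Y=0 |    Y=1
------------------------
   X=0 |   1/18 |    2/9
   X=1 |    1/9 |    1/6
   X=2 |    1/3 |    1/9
0.9548 nats

Using the chain rule: H(X|Y) = H(X,Y) - H(Y)

First, compute H(X,Y) = 1.6479 nats

Marginal P(Y) = (1/2, 1/2)
H(Y) = 0.6931 nats

H(X|Y) = H(X,Y) - H(Y) = 1.6479 - 0.6931 = 0.9548 nats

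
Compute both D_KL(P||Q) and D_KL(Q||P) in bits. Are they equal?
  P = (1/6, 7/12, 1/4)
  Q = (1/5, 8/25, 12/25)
D_KL(P||Q) = 0.2262, D_KL(Q||P) = 0.2271

KL divergence is not symmetric: D_KL(P||Q) ≠ D_KL(Q||P) in general.

D_KL(P||Q) = 0.2262 bits
D_KL(Q||P) = 0.2271 bits

No, they are not equal!

This asymmetry is why KL divergence is not a true distance metric.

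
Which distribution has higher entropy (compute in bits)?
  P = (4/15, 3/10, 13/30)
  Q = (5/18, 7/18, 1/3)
Q

Computing entropies in bits:
H(P) = 1.5524
H(Q) = 1.5715

Distribution Q has higher entropy.

Intuition: The distribution closer to uniform (more spread out) has higher entropy.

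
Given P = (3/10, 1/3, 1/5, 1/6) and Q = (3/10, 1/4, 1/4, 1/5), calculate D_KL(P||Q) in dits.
0.0091 dits

KL divergence: D_KL(P||Q) = Σ p(x) log(p(x)/q(x))

Computing term by term:
  x=0: 3/10 × log_10[(3/10)/(3/10)] = 3/10 × 0.0000 = 0.0000
  x=1: 1/3 × log_10[(1/3)/(1/4)] = 1/3 × 0.1249 = 0.0416
  x=2: 1/5 × log_10[(1/5)/(1/4)] = 1/5 × -0.0969 = -0.0194
  x=3: 1/6 × log_10[(1/6)/(1/5)] = 1/6 × -0.0792 = -0.0132

D_KL(P||Q) = 0.0091 dits

Note: KL divergence is always non-negative and equals 0 iff P = Q.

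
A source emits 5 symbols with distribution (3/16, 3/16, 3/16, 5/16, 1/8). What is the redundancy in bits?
0.0641 bits

Redundancy measures how far a source is from maximum entropy:
R = H_max - H(X)

Maximum entropy for 5 symbols: H_max = log_2(5) = 2.3219 bits
Actual entropy: H(X) = 2.2579 bits
Redundancy: R = 2.3219 - 2.2579 = 0.0641 bits

This redundancy represents potential for compression: the source could be compressed by 0.0641 bits per symbol.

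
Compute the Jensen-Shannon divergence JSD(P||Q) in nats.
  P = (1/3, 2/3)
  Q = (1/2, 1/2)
0.0144 nats

Jensen-Shannon divergence is:
JSD(P||Q) = 0.5 × D_KL(P||M) + 0.5 × D_KL(Q||M)
where M = 0.5 × (P + Q) is the mixture distribution.

M = 0.5 × (1/3, 2/3) + 0.5 × (1/2, 1/2) = (5/12, 7/12)

D_KL(P||M) = 0.0146 nats
D_KL(Q||M) = 0.0141 nats

JSD(P||Q) = 0.5 × 0.0146 + 0.5 × 0.0141 = 0.0144 nats

Unlike KL divergence, JSD is symmetric and bounded: 0 ≤ JSD ≤ log(2).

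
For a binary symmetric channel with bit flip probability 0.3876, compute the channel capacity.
0.0368 bits

For a binary symmetric channel (BSC) with error probability p:
Capacity C = 1 - H(p) bits per symbol

where H(p) = -p log₂(p) - (1-p) log₂(1-p) is the binary entropy function.

H(0.3876) = 0.9632 bits
C = 1 - 0.9632 = 0.0368 bits per symbol

This means we can reliably transmit up to 0.0368 bits of information per channel use.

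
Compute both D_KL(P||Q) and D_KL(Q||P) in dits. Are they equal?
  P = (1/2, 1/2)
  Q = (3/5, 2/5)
D_KL(P||Q) = 0.0089, D_KL(Q||P) = 0.0087

KL divergence is not symmetric: D_KL(P||Q) ≠ D_KL(Q||P) in general.

D_KL(P||Q) = 0.0089 dits
D_KL(Q||P) = 0.0087 dits

No, they are not equal!

This asymmetry is why KL divergence is not a true distance metric.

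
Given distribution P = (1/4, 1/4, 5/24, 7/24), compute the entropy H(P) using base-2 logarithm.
1.9899 bits

Shannon entropy is H(X) = -Σ p(x) log p(x).

For P = (1/4, 1/4, 5/24, 7/24):
H = -1/4 × log_2(1/4) -1/4 × log_2(1/4) -5/24 × log_2(5/24) -7/24 × log_2(7/24)
H = 1.9899 bits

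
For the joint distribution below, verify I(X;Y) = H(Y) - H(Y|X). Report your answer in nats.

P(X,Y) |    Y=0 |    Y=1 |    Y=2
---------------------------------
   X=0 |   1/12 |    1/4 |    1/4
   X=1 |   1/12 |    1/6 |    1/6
I(X;Y) = 0.0028 nats

Mutual information has multiple equivalent forms:
- I(X;Y) = H(X) - H(X|Y)
- I(X;Y) = H(Y) - H(Y|X)
- I(X;Y) = H(X) + H(Y) - H(X,Y)

Computing all quantities:
H(X) = 0.6792, H(Y) = 1.0282, H(X,Y) = 1.7046
H(X|Y) = 0.6764, H(Y|X) = 1.0254

Verification:
H(X) - H(X|Y) = 0.6792 - 0.6764 = 0.0028
H(Y) - H(Y|X) = 1.0282 - 1.0254 = 0.0028
H(X) + H(Y) - H(X,Y) = 0.6792 + 1.0282 - 1.7046 = 0.0028

All forms give I(X;Y) = 0.0028 nats. ✓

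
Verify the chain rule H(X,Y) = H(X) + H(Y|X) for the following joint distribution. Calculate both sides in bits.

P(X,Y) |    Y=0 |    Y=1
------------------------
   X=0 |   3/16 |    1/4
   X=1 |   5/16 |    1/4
H(X,Y) = 1.9772, H(X) = 0.9887, H(Y|X) = 0.9885 (all in bits)

Chain rule: H(X,Y) = H(X) + H(Y|X)

Left side — joint entropy directly:
H(X,Y) = -Σ p(x,y) log p(x,y) = 1.9772 bits

Right side — compute H(Y|X) from the conditional distributions:
P(X) = (7/16, 9/16), so H(X) = 0.9887 bits
H(Y|X) = Σ_x P(X=x) · H(Y|X=x):
  P(Y|X=0) = (3/7, 4/7), H(Y|X=0) = 0.9852, weight P(X=0) = 7/16
  P(Y|X=1) = (5/9, 4/9), H(Y|X=1) = 0.9911, weight P(X=1) = 9/16
H(Y|X) = 0.9885 bits

H(X) + H(Y|X) = 0.9887 + 0.9885 = 1.9772 bits

Both sides equal 1.9772 bits. ✓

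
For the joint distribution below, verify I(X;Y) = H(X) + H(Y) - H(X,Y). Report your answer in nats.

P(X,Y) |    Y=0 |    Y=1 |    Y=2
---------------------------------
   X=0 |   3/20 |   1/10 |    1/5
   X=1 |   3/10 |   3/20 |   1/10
I(X;Y) = 0.0425 nats

Mutual information has multiple equivalent forms:
- I(X;Y) = H(X) - H(X|Y)
- I(X;Y) = H(Y) - H(Y|X)
- I(X;Y) = H(X) + H(Y) - H(X,Y)

Computing all quantities:
H(X) = 0.6881, H(Y) = 1.0671, H(X,Y) = 1.7127
H(X|Y) = 0.6456, H(Y|X) = 1.0246

Verification:
H(X) - H(X|Y) = 0.6881 - 0.6456 = 0.0425
H(Y) - H(Y|X) = 1.0671 - 1.0246 = 0.0425
H(X) + H(Y) - H(X,Y) = 0.6881 + 1.0671 - 1.7127 = 0.0425

All forms give I(X;Y) = 0.0425 nats. ✓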